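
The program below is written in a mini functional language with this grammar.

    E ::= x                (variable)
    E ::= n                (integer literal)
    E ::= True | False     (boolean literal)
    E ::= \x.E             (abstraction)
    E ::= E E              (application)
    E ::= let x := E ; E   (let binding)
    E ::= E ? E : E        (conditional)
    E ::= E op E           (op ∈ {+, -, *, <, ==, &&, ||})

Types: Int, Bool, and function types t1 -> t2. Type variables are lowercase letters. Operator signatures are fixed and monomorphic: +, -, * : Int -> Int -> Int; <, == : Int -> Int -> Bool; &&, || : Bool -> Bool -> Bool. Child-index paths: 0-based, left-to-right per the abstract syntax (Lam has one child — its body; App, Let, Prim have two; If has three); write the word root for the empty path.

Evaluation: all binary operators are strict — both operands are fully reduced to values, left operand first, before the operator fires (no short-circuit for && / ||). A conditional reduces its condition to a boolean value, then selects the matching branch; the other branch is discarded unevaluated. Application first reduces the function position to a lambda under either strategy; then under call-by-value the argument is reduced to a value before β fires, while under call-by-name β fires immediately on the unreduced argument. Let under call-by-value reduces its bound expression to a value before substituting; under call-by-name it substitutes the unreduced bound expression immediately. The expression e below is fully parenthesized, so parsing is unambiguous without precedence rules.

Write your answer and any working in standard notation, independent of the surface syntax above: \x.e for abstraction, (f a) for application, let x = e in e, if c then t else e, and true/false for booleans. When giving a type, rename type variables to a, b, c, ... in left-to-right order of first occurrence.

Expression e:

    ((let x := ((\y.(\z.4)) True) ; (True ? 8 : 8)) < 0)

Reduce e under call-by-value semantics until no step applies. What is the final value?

Answer: false

Working:
step 0: ((let x = ((\y.(\z.4)) true) in (if true then 8 else 8)) < 0)
step 1: [beta@0.0] ((let x = (\z.4) in (if true then 8 else 8)) < 0)
step 2: [let@0] ((if true then 8 else 8) < 0)
step 3: [if@0] (8 < 0)
step 4: [delta@root] false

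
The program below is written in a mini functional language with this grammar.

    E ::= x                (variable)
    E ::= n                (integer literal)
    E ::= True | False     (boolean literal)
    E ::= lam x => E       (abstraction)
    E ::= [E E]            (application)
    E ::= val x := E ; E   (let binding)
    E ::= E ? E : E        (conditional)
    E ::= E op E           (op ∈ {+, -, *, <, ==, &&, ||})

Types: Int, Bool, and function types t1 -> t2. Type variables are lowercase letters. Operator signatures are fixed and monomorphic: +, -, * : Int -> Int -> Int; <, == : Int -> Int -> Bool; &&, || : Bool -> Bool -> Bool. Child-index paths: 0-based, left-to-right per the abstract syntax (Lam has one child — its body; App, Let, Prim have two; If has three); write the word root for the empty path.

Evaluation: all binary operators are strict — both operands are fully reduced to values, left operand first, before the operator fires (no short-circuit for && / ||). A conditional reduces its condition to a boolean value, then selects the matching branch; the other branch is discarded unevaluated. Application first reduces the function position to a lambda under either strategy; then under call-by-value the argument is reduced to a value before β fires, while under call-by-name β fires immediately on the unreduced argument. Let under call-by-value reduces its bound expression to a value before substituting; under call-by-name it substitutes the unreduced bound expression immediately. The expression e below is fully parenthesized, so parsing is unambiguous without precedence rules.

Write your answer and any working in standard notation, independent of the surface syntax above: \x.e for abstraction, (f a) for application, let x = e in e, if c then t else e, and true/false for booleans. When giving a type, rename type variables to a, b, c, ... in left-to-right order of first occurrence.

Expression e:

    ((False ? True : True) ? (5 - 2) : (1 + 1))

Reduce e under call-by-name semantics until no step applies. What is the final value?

Derivation:
step 0: (if (if false then true else true) then (5 - 2) else (1 + 1))
step 1: [if@0] (if true then (5 - 2) else (1 + 1))
step 2: [if@root] (5 - 2)
step 3: [delta@root] 3

Answer: 3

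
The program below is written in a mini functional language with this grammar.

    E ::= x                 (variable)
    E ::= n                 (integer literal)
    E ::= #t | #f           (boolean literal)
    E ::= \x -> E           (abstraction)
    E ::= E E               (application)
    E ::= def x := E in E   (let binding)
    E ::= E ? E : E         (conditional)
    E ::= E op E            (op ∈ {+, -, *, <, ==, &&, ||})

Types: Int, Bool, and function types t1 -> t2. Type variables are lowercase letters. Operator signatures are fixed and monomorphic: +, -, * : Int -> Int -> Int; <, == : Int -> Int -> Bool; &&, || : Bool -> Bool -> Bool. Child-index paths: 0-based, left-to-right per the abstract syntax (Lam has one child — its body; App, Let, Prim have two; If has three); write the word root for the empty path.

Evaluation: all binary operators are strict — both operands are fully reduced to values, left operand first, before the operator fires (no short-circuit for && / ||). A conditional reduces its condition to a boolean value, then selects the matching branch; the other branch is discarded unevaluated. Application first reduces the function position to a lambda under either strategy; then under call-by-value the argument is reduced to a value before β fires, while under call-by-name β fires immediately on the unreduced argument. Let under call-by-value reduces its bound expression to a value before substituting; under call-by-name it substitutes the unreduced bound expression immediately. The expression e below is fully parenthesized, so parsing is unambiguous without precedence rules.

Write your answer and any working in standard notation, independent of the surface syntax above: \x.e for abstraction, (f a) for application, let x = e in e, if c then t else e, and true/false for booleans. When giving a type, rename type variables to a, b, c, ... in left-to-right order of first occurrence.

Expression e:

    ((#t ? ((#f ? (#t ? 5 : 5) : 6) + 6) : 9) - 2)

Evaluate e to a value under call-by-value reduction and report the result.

Trace:
step 0: ((if true then ((if false then (if true then 5 else 5) else 6) + 6) else 9) - 2)
step 1: [if@0] (((if false then (if true then 5 else 5) else 6) + 6) - 2)
step 2: [if@0.0] ((6 + 6) - 2)
step 3: [delta@0] (12 - 2)
step 4: [delta@root] 10

Answer: 10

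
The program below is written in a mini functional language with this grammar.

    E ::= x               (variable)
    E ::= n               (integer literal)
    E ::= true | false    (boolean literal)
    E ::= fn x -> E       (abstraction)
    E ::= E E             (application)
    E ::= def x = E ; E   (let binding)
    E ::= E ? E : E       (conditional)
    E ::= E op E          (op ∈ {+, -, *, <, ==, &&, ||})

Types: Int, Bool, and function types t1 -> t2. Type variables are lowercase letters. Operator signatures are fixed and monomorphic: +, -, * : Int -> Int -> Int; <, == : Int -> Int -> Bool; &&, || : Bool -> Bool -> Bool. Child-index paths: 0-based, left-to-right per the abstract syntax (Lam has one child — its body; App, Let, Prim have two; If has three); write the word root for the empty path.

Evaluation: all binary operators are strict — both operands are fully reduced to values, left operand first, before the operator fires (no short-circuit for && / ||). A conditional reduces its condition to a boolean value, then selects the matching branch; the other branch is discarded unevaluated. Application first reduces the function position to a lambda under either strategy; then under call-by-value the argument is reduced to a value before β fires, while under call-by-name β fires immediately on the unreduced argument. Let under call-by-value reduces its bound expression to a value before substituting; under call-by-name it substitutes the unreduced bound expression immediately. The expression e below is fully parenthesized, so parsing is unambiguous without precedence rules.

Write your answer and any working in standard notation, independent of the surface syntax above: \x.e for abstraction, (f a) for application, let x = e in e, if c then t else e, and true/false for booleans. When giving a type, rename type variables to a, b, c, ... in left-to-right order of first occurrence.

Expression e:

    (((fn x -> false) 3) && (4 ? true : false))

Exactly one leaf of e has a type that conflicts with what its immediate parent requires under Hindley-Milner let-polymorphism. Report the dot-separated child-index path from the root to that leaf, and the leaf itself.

Trace:
\x._ : a -> Bool
  unify a -> Bool ~ Int -> b
  unify a ~ Int
  unify Bool ~ b
_ _ : Bool
  unify Bool ~ Bool
  unify Int ~ Bool
  FAIL: mismatch Int ~ Bool

Answer: 1.0 : 4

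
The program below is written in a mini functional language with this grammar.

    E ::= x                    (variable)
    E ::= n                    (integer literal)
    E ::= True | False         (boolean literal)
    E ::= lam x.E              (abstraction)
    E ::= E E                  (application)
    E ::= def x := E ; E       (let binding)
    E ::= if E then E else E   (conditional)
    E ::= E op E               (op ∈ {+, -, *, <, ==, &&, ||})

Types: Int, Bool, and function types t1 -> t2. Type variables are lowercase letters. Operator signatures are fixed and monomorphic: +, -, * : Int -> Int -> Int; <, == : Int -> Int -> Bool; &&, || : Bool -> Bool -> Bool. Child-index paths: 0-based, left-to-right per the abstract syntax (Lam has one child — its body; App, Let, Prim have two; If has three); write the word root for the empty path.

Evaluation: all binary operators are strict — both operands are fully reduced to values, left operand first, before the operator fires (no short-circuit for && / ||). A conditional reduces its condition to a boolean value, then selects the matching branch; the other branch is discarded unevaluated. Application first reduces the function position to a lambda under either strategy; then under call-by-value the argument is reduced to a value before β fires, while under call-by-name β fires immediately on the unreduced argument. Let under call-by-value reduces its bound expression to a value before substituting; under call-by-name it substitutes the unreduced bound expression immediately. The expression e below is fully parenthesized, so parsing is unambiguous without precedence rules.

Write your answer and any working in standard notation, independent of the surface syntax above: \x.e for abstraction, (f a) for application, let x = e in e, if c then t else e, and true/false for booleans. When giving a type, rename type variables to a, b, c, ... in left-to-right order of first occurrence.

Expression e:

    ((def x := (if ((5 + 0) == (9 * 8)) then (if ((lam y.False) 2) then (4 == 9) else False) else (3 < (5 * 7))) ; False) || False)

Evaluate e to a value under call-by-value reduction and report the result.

Answer: false

Derivation:
step 0: ((let x = (if ((5 + 0) == (9 * 8)) then (if ((\y.false) 2) then (4 == 9) else false) else (3 < (5 * 7))) in false) || false)
step 1: [delta@0.0.0.0] ((let x = (if (5 == (9 * 8)) then (if ((\y.false) 2) then (4 == 9) else false) else (3 < (5 * 7))) in false) || false)
step 2: [delta@0.0.0.1] ((let x = (if (5 == 72) then (if ((\y.false) 2) then (4 == 9) else false) else (3 < (5 * 7))) in false) || false)
step 3: [delta@0.0.0] ((let x = (if false then (if ((\y.false) 2) then (4 == 9) else false) else (3 < (5 * 7))) in false) || false)
step 4: [if@0.0] ((let x = (3 < (5 * 7)) in false) || false)
step 5: [delta@0.0.1] ((let x = (3 < 35) in false) || false)
step 6: [delta@0.0] ((let x = true in false) || false)
step 7: [let@0] (false || false)
step 8: [delta@root] false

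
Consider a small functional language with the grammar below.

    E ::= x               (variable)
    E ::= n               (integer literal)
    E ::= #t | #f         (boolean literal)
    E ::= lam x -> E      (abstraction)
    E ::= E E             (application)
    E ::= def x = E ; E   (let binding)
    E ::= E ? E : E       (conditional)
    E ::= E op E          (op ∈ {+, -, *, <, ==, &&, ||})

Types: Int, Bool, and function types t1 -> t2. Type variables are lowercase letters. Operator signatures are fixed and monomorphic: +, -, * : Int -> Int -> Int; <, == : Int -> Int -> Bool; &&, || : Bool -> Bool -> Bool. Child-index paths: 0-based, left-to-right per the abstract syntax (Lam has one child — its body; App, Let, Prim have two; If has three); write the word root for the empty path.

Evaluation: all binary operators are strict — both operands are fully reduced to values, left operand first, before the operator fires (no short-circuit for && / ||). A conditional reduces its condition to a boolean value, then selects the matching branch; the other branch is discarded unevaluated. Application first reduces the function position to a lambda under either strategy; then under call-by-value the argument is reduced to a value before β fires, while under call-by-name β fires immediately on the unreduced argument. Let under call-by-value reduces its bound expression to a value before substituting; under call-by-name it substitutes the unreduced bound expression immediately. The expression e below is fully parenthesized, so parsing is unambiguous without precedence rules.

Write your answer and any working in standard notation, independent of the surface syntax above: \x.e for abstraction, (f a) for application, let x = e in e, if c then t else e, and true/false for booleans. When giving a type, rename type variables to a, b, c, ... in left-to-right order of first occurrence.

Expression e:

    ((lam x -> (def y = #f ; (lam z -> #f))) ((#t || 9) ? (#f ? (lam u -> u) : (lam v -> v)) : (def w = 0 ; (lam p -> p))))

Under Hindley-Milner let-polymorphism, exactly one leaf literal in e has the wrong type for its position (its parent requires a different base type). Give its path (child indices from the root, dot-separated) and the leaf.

Working:
let y : Bool
\z._ : b -> Bool
\x._ : a -> b -> Bool
  unify Bool ~ Bool
  unify Int ~ Bool
  FAIL: mismatch Int ~ Bool

Answer: 1.0.1 : 9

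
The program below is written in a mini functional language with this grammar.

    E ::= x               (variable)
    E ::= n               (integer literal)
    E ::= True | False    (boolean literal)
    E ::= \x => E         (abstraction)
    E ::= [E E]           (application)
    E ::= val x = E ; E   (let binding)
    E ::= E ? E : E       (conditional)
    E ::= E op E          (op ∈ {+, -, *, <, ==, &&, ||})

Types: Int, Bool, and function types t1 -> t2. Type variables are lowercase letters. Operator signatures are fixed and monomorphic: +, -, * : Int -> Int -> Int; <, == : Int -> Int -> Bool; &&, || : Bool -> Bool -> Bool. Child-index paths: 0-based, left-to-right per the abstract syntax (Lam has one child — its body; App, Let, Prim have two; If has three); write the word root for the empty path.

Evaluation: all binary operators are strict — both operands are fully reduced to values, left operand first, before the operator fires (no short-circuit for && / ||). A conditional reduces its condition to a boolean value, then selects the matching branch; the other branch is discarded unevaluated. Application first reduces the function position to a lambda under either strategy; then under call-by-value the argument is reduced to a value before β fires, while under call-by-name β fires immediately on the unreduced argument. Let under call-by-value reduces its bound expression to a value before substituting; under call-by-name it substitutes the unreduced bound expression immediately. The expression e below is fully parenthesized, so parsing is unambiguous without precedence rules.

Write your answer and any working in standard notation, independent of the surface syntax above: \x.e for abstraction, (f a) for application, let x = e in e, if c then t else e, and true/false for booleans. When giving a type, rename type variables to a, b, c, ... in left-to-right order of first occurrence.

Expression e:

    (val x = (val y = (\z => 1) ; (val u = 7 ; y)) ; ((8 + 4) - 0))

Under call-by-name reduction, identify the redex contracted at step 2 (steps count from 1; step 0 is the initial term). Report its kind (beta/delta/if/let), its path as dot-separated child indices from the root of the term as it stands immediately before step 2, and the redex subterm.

Answer: delta at 0 : (8 + 4)

Working:
step 0: (let x = (let y = (\z.1) in (let u = 7 in y)) in ((8 + 4) - 0))
step 1: [let@root] ((8 + 4) - 0)
step 2: [delta@0] (12 - 0)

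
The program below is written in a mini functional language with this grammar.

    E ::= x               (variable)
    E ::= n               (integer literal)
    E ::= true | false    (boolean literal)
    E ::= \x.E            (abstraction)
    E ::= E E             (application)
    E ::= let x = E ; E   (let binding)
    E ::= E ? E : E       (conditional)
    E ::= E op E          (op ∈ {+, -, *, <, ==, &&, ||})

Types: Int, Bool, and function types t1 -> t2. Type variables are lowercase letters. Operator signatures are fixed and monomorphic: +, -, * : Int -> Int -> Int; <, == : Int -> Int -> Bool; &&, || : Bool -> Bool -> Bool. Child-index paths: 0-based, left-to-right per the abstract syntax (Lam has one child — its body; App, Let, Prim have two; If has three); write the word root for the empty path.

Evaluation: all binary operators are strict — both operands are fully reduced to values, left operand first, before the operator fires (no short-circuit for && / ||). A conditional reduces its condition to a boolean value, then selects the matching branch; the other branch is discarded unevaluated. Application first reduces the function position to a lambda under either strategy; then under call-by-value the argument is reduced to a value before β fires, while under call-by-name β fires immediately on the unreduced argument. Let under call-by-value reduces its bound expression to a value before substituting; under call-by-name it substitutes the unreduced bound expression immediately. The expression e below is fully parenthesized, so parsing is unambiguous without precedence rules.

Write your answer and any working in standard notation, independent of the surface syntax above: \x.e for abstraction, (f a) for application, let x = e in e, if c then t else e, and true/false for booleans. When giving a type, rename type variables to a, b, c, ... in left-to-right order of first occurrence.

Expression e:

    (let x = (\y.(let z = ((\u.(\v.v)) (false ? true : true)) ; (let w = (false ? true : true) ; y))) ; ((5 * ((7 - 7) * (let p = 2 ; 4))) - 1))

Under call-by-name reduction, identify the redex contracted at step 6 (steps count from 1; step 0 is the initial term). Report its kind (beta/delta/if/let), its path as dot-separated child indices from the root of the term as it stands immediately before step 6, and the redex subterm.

Answer: delta at root : (0 - 1)

Derivation:
step 0: (let x = (\y.(let z = ((\u.(\v.v)) (if false then true else true)) in (let w = (if false then true else true) in y))) in ((5 * ((7 - 7) * (let p = 2 in 4))) - 1))
step 1: [let@root] ((5 * ((7 - 7) * (let p = 2 in 4))) - 1)
step 2: [delta@0.1.0] ((5 * (0 * (let p = 2 in 4))) - 1)
step 3: [let@0.1.1] ((5 * (0 * 4)) - 1)
step 4: [delta@0.1] ((5 * 0) - 1)
step 5: [delta@0] (0 - 1)
step 6: [delta@root] -1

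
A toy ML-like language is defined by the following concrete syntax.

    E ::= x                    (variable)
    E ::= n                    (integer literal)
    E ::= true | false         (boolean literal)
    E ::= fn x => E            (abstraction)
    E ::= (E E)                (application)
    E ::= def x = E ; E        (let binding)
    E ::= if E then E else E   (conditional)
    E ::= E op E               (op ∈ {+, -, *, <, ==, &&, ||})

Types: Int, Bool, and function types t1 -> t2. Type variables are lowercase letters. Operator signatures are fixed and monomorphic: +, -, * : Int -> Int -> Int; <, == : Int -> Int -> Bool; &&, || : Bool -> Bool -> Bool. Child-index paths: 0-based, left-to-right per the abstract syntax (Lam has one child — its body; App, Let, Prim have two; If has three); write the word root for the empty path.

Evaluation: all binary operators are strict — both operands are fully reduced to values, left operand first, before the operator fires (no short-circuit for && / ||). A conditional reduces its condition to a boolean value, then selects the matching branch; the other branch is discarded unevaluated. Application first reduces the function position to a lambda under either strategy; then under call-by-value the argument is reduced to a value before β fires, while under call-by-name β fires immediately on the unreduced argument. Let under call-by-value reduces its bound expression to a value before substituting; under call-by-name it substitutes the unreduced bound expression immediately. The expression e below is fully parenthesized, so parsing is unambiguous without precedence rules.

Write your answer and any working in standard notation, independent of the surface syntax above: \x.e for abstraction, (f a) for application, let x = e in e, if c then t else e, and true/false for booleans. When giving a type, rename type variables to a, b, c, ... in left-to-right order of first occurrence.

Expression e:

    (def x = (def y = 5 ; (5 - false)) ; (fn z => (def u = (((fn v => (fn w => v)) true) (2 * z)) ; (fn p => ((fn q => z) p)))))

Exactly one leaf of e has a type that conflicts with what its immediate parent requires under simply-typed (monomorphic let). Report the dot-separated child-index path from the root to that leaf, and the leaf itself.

Answer: 0.1.1 : false

Trace:
let y : Int
  unify Int ~ Int
  unify Bool ~ Int
  FAIL: mismatch Bool ~ Int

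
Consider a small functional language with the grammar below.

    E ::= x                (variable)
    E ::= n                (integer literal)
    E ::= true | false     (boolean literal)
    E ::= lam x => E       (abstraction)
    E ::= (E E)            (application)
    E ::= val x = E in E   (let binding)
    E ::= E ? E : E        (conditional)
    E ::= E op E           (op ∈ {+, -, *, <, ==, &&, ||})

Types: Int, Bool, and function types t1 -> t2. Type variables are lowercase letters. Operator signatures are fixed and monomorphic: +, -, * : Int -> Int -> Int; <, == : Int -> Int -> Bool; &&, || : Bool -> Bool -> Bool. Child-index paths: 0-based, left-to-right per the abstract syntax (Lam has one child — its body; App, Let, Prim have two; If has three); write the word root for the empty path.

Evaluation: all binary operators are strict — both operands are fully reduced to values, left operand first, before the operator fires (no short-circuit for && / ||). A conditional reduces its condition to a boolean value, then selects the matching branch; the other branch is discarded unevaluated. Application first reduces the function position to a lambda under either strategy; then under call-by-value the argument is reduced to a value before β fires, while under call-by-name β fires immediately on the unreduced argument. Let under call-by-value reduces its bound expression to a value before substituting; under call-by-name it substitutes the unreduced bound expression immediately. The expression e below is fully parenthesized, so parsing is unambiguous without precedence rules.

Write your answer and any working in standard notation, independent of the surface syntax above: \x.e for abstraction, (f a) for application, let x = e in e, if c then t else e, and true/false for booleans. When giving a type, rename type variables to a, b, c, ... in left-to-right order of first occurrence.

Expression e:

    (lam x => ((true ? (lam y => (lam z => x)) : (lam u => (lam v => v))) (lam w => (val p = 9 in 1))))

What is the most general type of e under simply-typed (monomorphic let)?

Trace:
  unify Bool ~ Bool
x : a
\z._ : c -> a
\y._ : b -> c -> a
v : e
\v._ : e -> e
\u._ : d -> e -> e
  unify b -> c -> a ~ d -> e -> e
  unify b ~ d
  unify c -> a ~ e -> e
  unify c ~ e
  unify a ~ e
let p : Int
\w._ : f -> Int
  unify d -> e -> e ~ (f -> Int) -> g
  unify d ~ f -> Int
  unify e -> e ~ g
_ _ : e -> e
\x._ : e -> e -> e

Answer: a -> a -> a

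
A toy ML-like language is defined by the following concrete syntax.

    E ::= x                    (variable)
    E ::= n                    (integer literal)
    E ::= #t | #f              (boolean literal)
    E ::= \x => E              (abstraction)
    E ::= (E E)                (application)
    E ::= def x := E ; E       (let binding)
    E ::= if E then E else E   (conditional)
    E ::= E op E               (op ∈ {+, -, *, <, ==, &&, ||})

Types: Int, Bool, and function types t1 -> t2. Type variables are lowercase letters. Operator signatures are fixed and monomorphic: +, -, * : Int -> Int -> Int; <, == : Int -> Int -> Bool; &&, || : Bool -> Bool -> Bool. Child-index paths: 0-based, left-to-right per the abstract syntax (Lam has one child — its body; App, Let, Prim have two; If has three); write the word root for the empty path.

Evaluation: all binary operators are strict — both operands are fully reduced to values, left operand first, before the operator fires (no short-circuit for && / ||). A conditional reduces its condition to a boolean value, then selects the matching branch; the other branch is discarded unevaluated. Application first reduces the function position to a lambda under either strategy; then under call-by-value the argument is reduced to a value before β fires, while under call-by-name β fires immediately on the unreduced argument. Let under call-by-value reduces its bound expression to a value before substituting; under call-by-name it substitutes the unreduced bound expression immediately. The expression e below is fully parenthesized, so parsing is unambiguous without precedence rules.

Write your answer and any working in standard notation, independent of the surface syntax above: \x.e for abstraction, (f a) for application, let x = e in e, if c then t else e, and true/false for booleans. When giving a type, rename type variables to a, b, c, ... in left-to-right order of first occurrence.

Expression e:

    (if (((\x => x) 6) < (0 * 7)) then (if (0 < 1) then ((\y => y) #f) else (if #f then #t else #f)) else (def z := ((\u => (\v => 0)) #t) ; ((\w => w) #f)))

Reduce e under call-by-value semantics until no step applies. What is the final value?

Trace:
step 0: (if (((\x.x) 6) < (0 * 7)) then (if (0 < 1) then ((\y.y) false) else (if false then true else false)) else (let z = ((\u.(\v.0)) true) in ((\w.w) false)))
step 1: [beta@0.0] (if (6 < (0 * 7)) then (if (0 < 1) then ((\y.y) false) else (if false then true else false)) else (let z = ((\u.(\v.0)) true) in ((\w.w) false)))
step 2: [delta@0.1] (if (6 < 0) then (if (0 < 1) then ((\y.y) false) else (if false then true else false)) else (let z = ((\u.(\v.0)) true) in ((\w.w) false)))
step 3: [delta@0] (if false then (if (0 < 1) then ((\y.y) false) else (if false then true else false)) else (let z = ((\u.(\v.0)) true) in ((\w.w) false)))
step 4: [if@root] (let z = ((\u.(\v.0)) true) in ((\w.w) false))
step 5: [beta@0] (let z = (\v.0) in ((\w.w) false))
step 6: [let@root] ((\w.w) false)
step 7: [beta@root] false

Answer: false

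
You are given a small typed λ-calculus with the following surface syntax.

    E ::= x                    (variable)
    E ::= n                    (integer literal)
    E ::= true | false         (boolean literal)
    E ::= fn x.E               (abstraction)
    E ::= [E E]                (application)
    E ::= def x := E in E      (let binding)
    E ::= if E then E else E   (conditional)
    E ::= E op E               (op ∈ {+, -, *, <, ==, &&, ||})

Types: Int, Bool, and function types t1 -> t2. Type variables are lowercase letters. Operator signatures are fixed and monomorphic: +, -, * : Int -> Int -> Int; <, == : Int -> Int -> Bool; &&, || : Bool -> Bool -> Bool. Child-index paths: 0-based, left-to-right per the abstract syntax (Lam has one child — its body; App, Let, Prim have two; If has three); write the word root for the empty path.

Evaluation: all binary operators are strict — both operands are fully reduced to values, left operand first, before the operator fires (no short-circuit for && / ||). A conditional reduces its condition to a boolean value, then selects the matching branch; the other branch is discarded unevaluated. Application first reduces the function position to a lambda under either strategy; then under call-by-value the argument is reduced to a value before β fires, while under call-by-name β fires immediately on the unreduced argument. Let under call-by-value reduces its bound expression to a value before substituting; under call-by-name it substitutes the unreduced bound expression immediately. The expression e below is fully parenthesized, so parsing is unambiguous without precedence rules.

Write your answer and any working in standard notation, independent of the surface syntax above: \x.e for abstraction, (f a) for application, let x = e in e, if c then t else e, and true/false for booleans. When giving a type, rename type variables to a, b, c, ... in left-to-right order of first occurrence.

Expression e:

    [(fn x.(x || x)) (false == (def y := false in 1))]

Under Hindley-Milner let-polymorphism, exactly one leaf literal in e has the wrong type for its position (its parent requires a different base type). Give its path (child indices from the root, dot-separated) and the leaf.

Trace:
x : a
  unify a ~ Bool
x : Bool
  unify Bool ~ Bool
\x._ : Bool -> Bool
  unify Bool ~ Int
  FAIL: mismatch Bool ~ Int

Answer: 1.0 : false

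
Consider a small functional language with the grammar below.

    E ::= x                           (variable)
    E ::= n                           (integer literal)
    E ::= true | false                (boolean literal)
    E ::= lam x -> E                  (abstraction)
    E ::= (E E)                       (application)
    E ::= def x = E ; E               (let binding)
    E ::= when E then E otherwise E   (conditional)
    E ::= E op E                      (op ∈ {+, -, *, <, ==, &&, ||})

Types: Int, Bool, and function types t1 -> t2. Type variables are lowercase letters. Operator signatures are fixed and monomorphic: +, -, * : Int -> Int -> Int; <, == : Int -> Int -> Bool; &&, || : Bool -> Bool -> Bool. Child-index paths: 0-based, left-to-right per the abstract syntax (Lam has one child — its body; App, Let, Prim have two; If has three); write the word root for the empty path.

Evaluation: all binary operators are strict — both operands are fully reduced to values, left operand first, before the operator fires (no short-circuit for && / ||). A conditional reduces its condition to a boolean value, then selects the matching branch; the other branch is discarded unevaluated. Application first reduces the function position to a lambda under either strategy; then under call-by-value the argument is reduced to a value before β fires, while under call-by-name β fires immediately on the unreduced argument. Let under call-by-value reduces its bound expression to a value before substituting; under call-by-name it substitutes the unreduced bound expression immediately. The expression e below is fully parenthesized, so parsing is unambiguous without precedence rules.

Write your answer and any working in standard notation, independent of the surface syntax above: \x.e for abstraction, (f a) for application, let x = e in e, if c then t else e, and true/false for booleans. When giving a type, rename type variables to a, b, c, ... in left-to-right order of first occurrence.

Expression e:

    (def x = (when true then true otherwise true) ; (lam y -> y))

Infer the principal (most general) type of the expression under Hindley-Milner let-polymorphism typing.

Trace:
  unify Bool ~ Bool
  unify Bool ~ Bool
let x : Bool
y : a
\y._ : a -> a

Answer: a -> a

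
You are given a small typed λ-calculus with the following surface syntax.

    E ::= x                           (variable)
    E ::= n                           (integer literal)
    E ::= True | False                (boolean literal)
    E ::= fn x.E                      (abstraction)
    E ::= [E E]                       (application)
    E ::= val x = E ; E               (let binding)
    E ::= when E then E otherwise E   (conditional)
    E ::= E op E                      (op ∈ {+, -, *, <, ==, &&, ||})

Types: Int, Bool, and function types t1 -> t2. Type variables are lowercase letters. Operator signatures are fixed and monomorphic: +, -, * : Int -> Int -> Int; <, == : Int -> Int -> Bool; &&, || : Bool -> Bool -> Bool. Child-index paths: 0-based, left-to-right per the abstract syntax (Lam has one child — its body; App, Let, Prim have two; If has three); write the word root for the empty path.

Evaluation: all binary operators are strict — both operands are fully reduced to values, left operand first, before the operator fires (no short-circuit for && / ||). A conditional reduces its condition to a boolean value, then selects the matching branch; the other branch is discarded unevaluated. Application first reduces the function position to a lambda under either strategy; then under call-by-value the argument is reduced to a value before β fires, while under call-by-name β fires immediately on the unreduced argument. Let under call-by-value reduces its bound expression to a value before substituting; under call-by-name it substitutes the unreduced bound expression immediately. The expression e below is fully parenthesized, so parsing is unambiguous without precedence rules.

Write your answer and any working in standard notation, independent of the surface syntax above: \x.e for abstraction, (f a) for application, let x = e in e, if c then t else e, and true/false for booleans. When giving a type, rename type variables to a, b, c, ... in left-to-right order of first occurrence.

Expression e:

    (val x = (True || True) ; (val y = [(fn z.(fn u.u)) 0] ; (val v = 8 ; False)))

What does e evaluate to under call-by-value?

Answer: false

Working:
step 0: (let x = (true || true) in (let y = ((\z.(\u.u)) 0) in (let v = 8 in false)))
step 1: [delta@0] (let x = true in (let y = ((\z.(\u.u)) 0) in (let v = 8 in false)))
step 2: [let@root] (let y = ((\z.(\u.u)) 0) in (let v = 8 in false))
step 3: [beta@0] (let y = (\u.u) in (let v = 8 in false))
step 4: [let@root] (let v = 8 in false)
step 5: [let@root] false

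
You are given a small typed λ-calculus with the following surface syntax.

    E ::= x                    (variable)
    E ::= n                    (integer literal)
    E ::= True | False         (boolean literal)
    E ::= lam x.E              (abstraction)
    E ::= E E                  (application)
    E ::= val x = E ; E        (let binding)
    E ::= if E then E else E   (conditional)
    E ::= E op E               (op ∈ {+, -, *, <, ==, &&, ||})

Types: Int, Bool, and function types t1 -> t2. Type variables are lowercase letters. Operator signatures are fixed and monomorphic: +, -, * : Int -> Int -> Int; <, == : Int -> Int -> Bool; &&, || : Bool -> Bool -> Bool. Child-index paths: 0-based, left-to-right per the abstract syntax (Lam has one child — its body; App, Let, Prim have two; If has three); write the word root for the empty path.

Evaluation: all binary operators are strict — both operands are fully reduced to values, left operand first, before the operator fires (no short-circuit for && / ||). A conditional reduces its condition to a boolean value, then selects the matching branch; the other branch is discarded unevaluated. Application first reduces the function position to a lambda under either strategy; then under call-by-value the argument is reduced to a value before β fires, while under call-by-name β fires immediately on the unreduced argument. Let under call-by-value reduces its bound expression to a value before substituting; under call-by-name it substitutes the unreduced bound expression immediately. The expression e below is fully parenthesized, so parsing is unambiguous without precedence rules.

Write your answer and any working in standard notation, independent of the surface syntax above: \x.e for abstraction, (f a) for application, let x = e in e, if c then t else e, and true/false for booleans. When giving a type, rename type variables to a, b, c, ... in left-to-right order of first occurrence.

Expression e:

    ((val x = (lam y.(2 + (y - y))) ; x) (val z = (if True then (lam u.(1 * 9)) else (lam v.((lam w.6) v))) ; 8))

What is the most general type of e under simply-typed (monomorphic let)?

Derivation:
  unify Int ~ Int
y : a
  unify a ~ Int
y : Int
  unify Int ~ Int
  unify Int ~ Int
\y._ : Int -> Int
let x : Int -> Int
x : Int -> Int
  unify Bool ~ Bool
  unify Int ~ Int
  unify Int ~ Int
\u._ : b -> Int
\w._ : d -> Int
v : c
  unify d -> Int ~ c -> e
  unify d ~ c
  unify Int ~ e
_ _ : Int
\v._ : c -> Int
  unify b -> Int ~ c -> Int
  unify b ~ c
  unify Int ~ Int
let z : c -> Int
  unify Int -> Int ~ Int -> f
  unify Int ~ Int
  unify Int ~ f
_ _ : Int

Answer: Int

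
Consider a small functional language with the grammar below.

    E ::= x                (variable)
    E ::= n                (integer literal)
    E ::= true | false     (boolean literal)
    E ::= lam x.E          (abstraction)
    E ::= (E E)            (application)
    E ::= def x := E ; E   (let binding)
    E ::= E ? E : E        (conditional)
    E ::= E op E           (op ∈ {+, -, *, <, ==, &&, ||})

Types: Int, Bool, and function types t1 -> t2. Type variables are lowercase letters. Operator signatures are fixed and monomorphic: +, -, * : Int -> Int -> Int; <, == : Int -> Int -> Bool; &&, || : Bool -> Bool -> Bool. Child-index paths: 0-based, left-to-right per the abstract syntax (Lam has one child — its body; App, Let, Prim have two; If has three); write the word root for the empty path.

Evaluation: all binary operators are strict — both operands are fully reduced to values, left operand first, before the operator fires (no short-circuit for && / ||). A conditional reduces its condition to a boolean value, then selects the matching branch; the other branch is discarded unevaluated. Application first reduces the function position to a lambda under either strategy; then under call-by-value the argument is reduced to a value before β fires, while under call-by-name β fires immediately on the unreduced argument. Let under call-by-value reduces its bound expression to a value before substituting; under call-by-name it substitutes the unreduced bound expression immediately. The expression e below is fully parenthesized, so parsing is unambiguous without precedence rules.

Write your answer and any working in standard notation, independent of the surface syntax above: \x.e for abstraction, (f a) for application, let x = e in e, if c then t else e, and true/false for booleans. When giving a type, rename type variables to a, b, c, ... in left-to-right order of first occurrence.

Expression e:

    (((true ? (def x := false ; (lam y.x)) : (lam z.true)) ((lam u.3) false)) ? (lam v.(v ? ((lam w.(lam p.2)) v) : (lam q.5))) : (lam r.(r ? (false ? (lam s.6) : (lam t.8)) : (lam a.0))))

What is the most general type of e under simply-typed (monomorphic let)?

Answer: Bool -> a -> Int

Derivation:
  unify Bool ~ Bool
let x : Bool
x : Bool
\y._ : a -> Bool
\z._ : b -> Bool
  unify a -> Bool ~ b -> Bool
  unify a ~ b
  unify Bool ~ Bool
\u._ : c -> Int
  unify c -> Int ~ Bool -> d
  unify c ~ Bool
  unify Int ~ d
_ _ : Int
  unify b -> Bool ~ Int -> e
  unify b ~ Int
  unify Bool ~ e
_ _ : Bool
  unify Bool ~ Bool
v : f
  unify f ~ Bool
\p._ : h -> Int
\w._ : g -> h -> Int
v : Bool
  unify g -> h -> Int ~ Bool -> i
  unify g ~ Bool
  unify h -> Int ~ i
_ _ : h -> Int
\q._ : j -> Int
  unify h -> Int ~ j -> Int
  unify h ~ j
  unify Int ~ Int
\v._ : Bool -> j -> Int
r : k
  unify k ~ Bool
  unify Bool ~ Bool
\s._ : l -> Int
\t._ : m -> Int
  unify l -> Int ~ m -> Int
  unify l ~ m
  unify Int ~ Int
\a._ : n -> Int
  unify m -> Int ~ n -> Int
  unify m ~ n
  unify Int ~ Int
\r._ : Bool -> n -> Int
  unify Bool -> j -> Int ~ Bool -> n -> Int
  unify Bool ~ Bool
  unify j -> Int ~ n -> Int
  unify j ~ n
  unify Int ~ Int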